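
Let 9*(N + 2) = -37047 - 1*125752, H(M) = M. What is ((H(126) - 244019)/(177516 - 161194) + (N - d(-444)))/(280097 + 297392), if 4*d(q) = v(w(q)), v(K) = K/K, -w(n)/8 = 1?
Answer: -5319461671/169663958244 ≈ -0.031353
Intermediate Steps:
w(n) = -8 (w(n) = -8*1 = -8)
v(K) = 1
N = -162817/9 (N = -2 + (-37047 - 1*125752)/9 = -2 + (-37047 - 125752)/9 = -2 + (1/9)*(-162799) = -2 - 162799/9 = -162817/9 ≈ -18091.)
d(q) = 1/4 (d(q) = (1/4)*1 = 1/4)
((H(126) - 244019)/(177516 - 161194) + (N - d(-444)))/(280097 + 297392) = ((126 - 244019)/(177516 - 161194) + (-162817/9 - 1*1/4))/(280097 + 297392) = (-243893/16322 + (-162817/9 - 1/4))/577489 = (-243893*1/16322 - 651277/36)*(1/577489) = (-243893/16322 - 651277/36)*(1/577489) = -5319461671/293796*1/577489 = -5319461671/169663958244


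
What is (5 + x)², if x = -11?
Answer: 36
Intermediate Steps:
(5 + x)² = (5 - 11)² = (-6)² = 36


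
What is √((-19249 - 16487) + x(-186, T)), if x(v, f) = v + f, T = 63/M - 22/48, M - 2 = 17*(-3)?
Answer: I*√253477938/84 ≈ 189.54*I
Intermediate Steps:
M = -49 (M = 2 + 17*(-3) = 2 - 51 = -49)
T = -293/168 (T = 63/(-49) - 22/48 = 63*(-1/49) - 22*1/48 = -9/7 - 11/24 = -293/168 ≈ -1.7440)
x(v, f) = f + v
√((-19249 - 16487) + x(-186, T)) = √((-19249 - 16487) + (-293/168 - 186)) = √(-35736 - 31541/168) = √(-6035189/168) = I*√253477938/84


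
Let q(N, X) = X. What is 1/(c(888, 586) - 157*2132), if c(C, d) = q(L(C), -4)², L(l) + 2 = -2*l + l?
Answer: -1/334708 ≈ -2.9877e-6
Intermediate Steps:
L(l) = -2 - l (L(l) = -2 + (-2*l + l) = -2 - l)
c(C, d) = 16 (c(C, d) = (-4)² = 16)
1/(c(888, 586) - 157*2132) = 1/(16 - 157*2132) = 1/(16 - 334724) = 1/(-334708) = -1/334708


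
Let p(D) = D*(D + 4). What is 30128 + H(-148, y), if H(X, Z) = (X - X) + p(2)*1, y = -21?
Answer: 30140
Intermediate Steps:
p(D) = D*(4 + D)
H(X, Z) = 12 (H(X, Z) = (X - X) + (2*(4 + 2))*1 = 0 + (2*6)*1 = 0 + 12*1 = 0 + 12 = 12)
30128 + H(-148, y) = 30128 + 12 = 30140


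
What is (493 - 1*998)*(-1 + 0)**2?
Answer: -505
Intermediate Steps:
(493 - 1*998)*(-1 + 0)**2 = (493 - 998)*(-1)**2 = -505*1 = -505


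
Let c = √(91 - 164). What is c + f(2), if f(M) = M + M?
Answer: 4 + I*√73 ≈ 4.0 + 8.544*I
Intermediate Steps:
f(M) = 2*M
c = I*√73 (c = √(-73) = I*√73 ≈ 8.544*I)
c + f(2) = I*√73 + 2*2 = I*√73 + 4 = 4 + I*√73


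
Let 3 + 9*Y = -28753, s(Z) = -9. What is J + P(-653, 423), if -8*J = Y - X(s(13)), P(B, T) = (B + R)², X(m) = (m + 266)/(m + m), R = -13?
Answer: 21309773/48 ≈ 4.4395e+5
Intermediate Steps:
Y = -28756/9 (Y = -⅓ + (⅑)*(-28753) = -⅓ - 28753/9 = -28756/9 ≈ -3195.1)
X(m) = (266 + m)/(2*m) (X(m) = (266 + m)/((2*m)) = (266 + m)*(1/(2*m)) = (266 + m)/(2*m))
P(B, T) = (-13 + B)² (P(B, T) = (B - 13)² = (-13 + B)²)
J = 19085/48 (J = -(-28756/9 - (266 - 9)/(2*(-9)))/8 = -(-28756/9 - (-1)*257/(2*9))/8 = -(-28756/9 - 1*(-257/18))/8 = -(-28756/9 + 257/18)/8 = -⅛*(-19085/6) = 19085/48 ≈ 397.60)
J + P(-653, 423) = 19085/48 + (-13 - 653)² = 19085/48 + (-666)² = 19085/48 + 443556 = 21309773/48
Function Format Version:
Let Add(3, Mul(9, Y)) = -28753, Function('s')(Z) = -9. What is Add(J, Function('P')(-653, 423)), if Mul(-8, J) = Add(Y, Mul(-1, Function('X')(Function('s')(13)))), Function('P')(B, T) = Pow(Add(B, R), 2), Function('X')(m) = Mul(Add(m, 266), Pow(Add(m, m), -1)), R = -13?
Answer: Rational(21309773, 48) ≈ 4.4395e+5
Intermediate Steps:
Y = Rational(-28756, 9) (Y = Add(Rational(-1, 3), Mul(Rational(1, 9), -28753)) = Add(Rational(-1, 3), Rational(-28753, 9)) = Rational(-28756, 9) ≈ -3195.1)
Function('X')(m) = Mul(Rational(1, 2), Pow(m, -1), Add(266, m)) (Function('X')(m) = Mul(Add(266, m), Pow(Mul(2, m), -1)) = Mul(Add(266, m), Mul(Rational(1, 2), Pow(m, -1))) = Mul(Rational(1, 2), Pow(m, -1), Add(266, m)))
Function('P')(B, T) = Pow(Add(-13, B), 2) (Function('P')(B, T) = Pow(Add(B, -13), 2) = Pow(Add(-13, B), 2))
J = Rational(19085, 48) (J = Mul(Rational(-1, 8), Add(Rational(-28756, 9), Mul(-1, Mul(Rational(1, 2), Pow(-9, -1), Add(266, -9))))) = Mul(Rational(-1, 8), Add(Rational(-28756, 9), Mul(-1, Mul(Rational(1, 2), Rational(-1, 9), 257)))) = Mul(Rational(-1, 8), Add(Rational(-28756, 9), Mul(-1, Rational(-257, 18)))) = Mul(Rational(-1, 8), Add(Rational(-28756, 9), Rational(257, 18))) = Mul(Rational(-1, 8), Rational(-19085, 6)) = Rational(19085, 48) ≈ 397.60)
Add(J, Function('P')(-653, 423)) = Add(Rational(19085, 48), Pow(Add(-13, -653), 2)) = Add(Rational(19085, 48), Pow(-666, 2)) = Add(Rational(19085, 48), 443556) = Rational(21309773, 48)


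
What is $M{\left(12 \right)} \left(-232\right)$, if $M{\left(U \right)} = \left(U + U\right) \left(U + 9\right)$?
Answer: $-116928$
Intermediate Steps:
$M{\left(U \right)} = 2 U \left(9 + U\right)$
$M{\left(12 \right)} \left(-232\right) = 2 \cdot 12 \left(9 + 12\right) \left(-232\right) = 2 \cdot 12 \cdot 21 \left(-232\right) = 504 \left(-232\right) = -116928$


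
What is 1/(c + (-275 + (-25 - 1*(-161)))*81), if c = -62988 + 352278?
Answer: 1/278031 ≈ 3.5967e-6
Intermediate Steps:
c = 289290
1/(c + (-275 + (-25 - 1*(-161)))*81) = 1/(289290 + (-275 + (-25 - 1*(-161)))*81) = 1/(289290 + (-275 + (-25 + 161))*81) = 1/(289290 + (-275 + 136)*81) = 1/(289290 - 139*81) = 1/(289290 - 11259) = 1/278031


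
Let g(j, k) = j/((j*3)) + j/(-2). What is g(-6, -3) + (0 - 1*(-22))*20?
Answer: 1330/3 ≈ 443.33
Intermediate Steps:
g(j, k) = ⅓ - j/2 (g(j, k) = j/((3*j)) + j*(-½) = j*(1/(3*j)) - j/2 = ⅓ - j/2)
g(-6, -3) + (0 - 1*(-22))*20 = (⅓ - ½*(-6)) + (0 - 1*(-22))*20 = (⅓ + 3) + (0 + 22)*20 = 10/3 + 22*20 = 10/3 + 440 = 1330/3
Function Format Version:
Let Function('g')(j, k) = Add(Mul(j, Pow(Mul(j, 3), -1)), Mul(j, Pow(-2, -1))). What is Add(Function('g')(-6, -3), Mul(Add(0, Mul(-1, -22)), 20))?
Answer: Rational(1330, 3) ≈ 443.33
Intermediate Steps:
Function('g')(j, k) = Add(Rational(1, 3), Mul(Rational(-1, 2), j)) (Function('g')(j, k) = Add(Mul(j, Pow(Mul(3, j), -1)), Mul(j, Rational(-1, 2))) = Add(Mul(j, Mul(Rational(1, 3), Pow(j, -1))), Mul(Rational(-1, 2), j)) = Add(Rational(1, 3), Mul(Rational(-1, 2), j)))
Add(Function('g')(-6, -3), Mul(Add(0, Mul(-1, -22)), 20)) = Add(Add(Rational(1, 3), Mul(Rational(-1, 2), -6)), Mul(Add(0, Mul(-1, -22)), 20)) = Add(Add(Rational(1, 3), 3), Mul(Add(0, 22), 20)) = Add(Rational(10, 3), Mul(22, 20)) = Add(Rational(10, 3), 440) = Rational(1330, 3)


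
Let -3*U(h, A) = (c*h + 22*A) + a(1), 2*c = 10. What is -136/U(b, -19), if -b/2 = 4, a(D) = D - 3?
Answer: -102/115 ≈ -0.88696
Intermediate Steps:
c = 5 (c = (½)*10 = 5)
a(D) = -3 + D
b = -8 (b = -2*4 = -8)
U(h, A) = ⅔ - 22*A/3 - 5*h/3 (U(h, A) = -((5*h + 22*A) + (-3 + 1))/3 = -((5*h + 22*A) - 2)/3 = -(-2 + 5*h + 22*A)/3 = ⅔ - 22*A/3 - 5*h/3)
-136/U(b, -19) = -136/(⅔ - 22/3*(-19) - 5/3*(-8)) = -136/(⅔ + 418/3 + 40/3) = -136/460/3 = -136*3/460 = -102/115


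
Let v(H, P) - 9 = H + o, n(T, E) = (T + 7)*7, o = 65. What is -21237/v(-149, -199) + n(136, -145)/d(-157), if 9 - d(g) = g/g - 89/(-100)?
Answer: 7535669/17775 ≈ 423.95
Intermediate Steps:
n(T, E) = 49 + 7*T (n(T, E) = (7 + T)*7 = 49 + 7*T)
d(g) = 711/100 (d(g) = 9 - (g/g - 89/(-100)) = 9 - (1 - 89*(-1/100)) = 9 - (1 + 89/100) = 9 - 1*189/100 = 9 - 189/100 = 711/100)
v(H, P) = 74 + H (v(H, P) = 9 + (H + 65) = 9 + (65 + H) = 74 + H)
-21237/v(-149, -199) + n(136, -145)/d(-157) = -21237/(74 - 149) + (49 + 7*136)/(711/100) = -21237/(-75) + (49 + 952)*(100/711) = -21237*(-1/75) + 1001*(100/711) = 7079/25 + 100100/711 = 7535669/17775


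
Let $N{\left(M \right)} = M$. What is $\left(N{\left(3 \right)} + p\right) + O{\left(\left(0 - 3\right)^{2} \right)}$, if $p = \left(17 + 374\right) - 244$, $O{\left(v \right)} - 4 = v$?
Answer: $163$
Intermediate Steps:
$O{\left(v \right)} = 4 + v$
$p = 147$ ($p = 391 - 244 = 147$)
$\left(N{\left(3 \right)} + p\right) + O{\left(\left(0 - 3\right)^{2} \right)} = \left(3 + 147\right) + \left(4 + \left(0 - 3\right)^{2}\right) = 150 + \left(4 + \left(-3\right)^{2}\right) = 150 + \left(4 + 9\right) = 150 + 13 = 163$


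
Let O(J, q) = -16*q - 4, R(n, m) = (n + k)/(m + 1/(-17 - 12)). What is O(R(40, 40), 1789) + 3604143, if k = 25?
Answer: 3575515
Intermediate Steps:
R(n, m) = (25 + n)/(-1/29 + m) (R(n, m) = (n + 25)/(m + 1/(-17 - 12)) = (25 + n)/(m + 1/(-29)) = (25 + n)/(m - 1/29) = (25 + n)/(-1/29 + m))
O(J, q) = -4 - 16*q
O(R(40, 40), 1789) + 3604143 = (-4 - 16*1789) + 3604143 = (-4 - 28624) + 3604143 = -28628 + 3604143 = 3575515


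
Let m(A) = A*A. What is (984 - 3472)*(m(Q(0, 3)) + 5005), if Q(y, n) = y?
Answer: -12452440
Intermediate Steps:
m(A) = A²
(984 - 3472)*(m(Q(0, 3)) + 5005) = (984 - 3472)*(0² + 5005) = -2488*(0 + 5005) = -2488*5005 = -12452440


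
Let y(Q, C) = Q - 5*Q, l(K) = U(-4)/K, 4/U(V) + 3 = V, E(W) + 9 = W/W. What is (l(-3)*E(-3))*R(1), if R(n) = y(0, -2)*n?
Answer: 0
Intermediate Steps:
E(W) = -8 (E(W) = -9 + W/W = -9 + 1 = -8)
U(V) = 4/(-3 + V)
l(K) = -4/(7*K) (l(K) = (4/(-3 - 4))/K = (4/(-7))/K = (4*(-⅐))/K = -4/(7*K))
y(Q, C) = -4*Q
R(n) = 0 (R(n) = (-4*0)*n = 0*n = 0)
(l(-3)*E(-3))*R(1) = (-4/7/(-3)*(-8))*0 = (-4/7*(-⅓)*(-8))*0 = ((4/21)*(-8))*0 = -32/21*0 = 0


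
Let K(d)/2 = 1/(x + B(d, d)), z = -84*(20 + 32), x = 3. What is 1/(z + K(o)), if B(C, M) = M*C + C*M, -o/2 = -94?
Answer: -70691/308778286 ≈ -0.00022894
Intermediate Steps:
o = 188 (o = -2*(-94) = 188)
B(C, M) = 2*C*M (B(C, M) = C*M + C*M = 2*C*M)
z = -4368 (z = -84*52 = -4368)
K(d) = 2/(3 + 2*d²) (K(d) = 2/(3 + 2*d*d) = 2/(3 + 2*d²))
1/(z + K(o)) = 1/(-4368 + 2/(3 + 2*188²)) = 1/(-4368 + 2/(3 + 2*35344)) = 1/(-4368 + 2/(3 + 70688)) = 1/(-4368 + 2/70691) = 1/(-308778286/70691) = -70691/308778286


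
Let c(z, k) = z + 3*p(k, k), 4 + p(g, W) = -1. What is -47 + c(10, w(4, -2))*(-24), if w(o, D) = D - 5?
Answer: 73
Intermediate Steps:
w(o, D) = -5 + D
p(g, W) = -5 (p(g, W) = -4 - 1 = -5)
c(z, k) = -15 + z (c(z, k) = z + 3*(-5) = z - 15 = -15 + z)
-47 + c(10, w(4, -2))*(-24) = -47 + (-15 + 10)*(-24) = -47 - 5*(-24) = -47 + 120 = 73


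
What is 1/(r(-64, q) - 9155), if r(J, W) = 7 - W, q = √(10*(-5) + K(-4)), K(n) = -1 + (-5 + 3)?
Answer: I/(√53 - 9148*I) ≈ -0.00010931 + 8.6993e-8*I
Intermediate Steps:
K(n) = -3 (K(n) = -1 - 2 = -3)
q = I*√53 (q = √(10*(-5) - 3) = √(-50 - 3) = √(-53) = I*√53 ≈ 7.2801*I)
1/(r(-64, q) - 9155) = 1/((7 - I*√53) - 9155) = 1/(-9148 - I*√53)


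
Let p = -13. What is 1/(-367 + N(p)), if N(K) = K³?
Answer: -1/2564 ≈ -0.00039002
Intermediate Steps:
1/(-367 + N(p)) = 1/(-367 + (-13)³) = 1/(-367 - 2197) = 1/(-2564) = -1/2564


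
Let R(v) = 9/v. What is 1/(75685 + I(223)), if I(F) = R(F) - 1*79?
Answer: 223/16860147 ≈ 1.3226e-5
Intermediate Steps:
I(F) = -79 + 9/F (I(F) = 9/F - 1*79 = 9/F - 79 = -79 + 9/F)
1/(75685 + I(223)) = 1/(75685 + (-79 + 9/223)) = 1/(75685 - 17608/223) = 1/(16860147/223) = 223/16860147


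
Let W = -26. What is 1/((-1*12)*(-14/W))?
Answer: -13/84 ≈ -0.15476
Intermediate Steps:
1/((-1*12)*(-14/W)) = 1/((-1*12)*(-14/(-26))) = 1/(-(-168)*(-1)/26) = 1/(-12*7/13) = 1/(-84/13) = -13/84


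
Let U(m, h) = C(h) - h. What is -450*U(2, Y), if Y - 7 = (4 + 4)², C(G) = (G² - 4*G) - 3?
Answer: -2107350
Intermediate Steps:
C(G) = -3 + G² - 4*G
Y = 71 (Y = 7 + (4 + 4)² = 7 + 8² = 7 + 64 = 71)
U(m, h) = -3 + h² - 5*h (U(m, h) = (-3 + h² - 4*h) - h = -3 + h² - 5*h)
-450*U(2, Y) = -450*(-3 + 71² - 5*71) = -450*(-3 + 5041 - 355) = -450*4683 = -2107350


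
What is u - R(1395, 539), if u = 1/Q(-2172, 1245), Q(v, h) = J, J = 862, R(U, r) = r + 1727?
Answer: -1953291/862 ≈ -2266.0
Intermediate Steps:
R(U, r) = 1727 + r
Q(v, h) = 862
u = 1/862 ≈ 0.0011601
u - R(1395, 539) = 1/862 - (1727 + 539) = 1/862 - 1*2266 = 1/862 - 2266 = -1953291/862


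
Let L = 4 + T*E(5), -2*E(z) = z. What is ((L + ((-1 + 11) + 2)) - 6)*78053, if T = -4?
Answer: 1561060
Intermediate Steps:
E(z) = -z/2
L = 14 (L = 4 - (-2)*5 = 4 - 4*(-5/2) = 4 + 10 = 14)
((L + ((-1 + 11) + 2)) - 6)*78053 = ((14 + ((-1 + 11) + 2)) - 6)*78053 = ((14 + (10 + 2)) - 6)*78053 = ((14 + 12) - 6)*78053 = (26 - 6)*78053 = 20*78053 = 1561060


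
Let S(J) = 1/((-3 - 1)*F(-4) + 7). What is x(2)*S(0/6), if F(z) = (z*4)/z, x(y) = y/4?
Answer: -1/18 ≈ -0.055556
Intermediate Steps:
x(y) = y/4 (x(y) = y*(¼) = y/4)
F(z) = 4 (F(z) = (4*z)/z = 4)
S(J) = -⅑ (S(J) = 1/((-3 - 1)*4 + 7) = 1/(-4*4 + 7) = 1/(-16 + 7) = 1/(-9) = -⅑)
x(2)*S(0/6) = ((¼)*2)*(-⅑) = (½)*(-⅑) = -1/18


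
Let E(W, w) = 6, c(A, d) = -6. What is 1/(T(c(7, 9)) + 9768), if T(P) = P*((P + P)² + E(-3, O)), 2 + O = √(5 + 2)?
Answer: 1/8868 ≈ 0.00011277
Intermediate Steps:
O = -2 + √7 (O = -2 + √(5 + 2) = -2 + √7 ≈ 0.64575)
T(P) = P*(6 + 4*P²) (T(P) = P*((P + P)² + 6) = P*((2*P)² + 6) = P*(4*P² + 6) = P*(6 + 4*P²))
1/(T(c(7, 9)) + 9768) = 1/((4*(-6)³ + 6*(-6)) + 9768) = 1/((4*(-216) - 36) + 9768) = 1/((-864 - 36) + 9768) = 1/(-900 + 9768) = 1/8868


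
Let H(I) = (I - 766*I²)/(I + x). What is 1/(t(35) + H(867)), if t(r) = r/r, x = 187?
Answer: -62/33870109 ≈ -1.8305e-6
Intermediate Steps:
t(r) = 1
H(I) = (I - 766*I²)/(187 + I) (H(I) = (I - 766*I²)/(I + 187) = (I - 766*I²)/(187 + I))
1/(t(35) + H(867)) = 1/(1 + 867*(1 - 766*867)/(187 + 867)) = 1/(1 + 867*(1 - 664122)/1054) = 1/(1 + 867*(1/1054)*(-664121)) = 1/(1 - 33870171/62) = 1/(-33870109/62) = -62/33870109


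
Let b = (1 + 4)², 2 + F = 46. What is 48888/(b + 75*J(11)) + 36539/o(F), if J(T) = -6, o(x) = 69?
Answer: 12155803/29325 ≈ 414.52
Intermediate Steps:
F = 44 (F = -2 + 46 = 44)
b = 25 (b = 5² = 25)
48888/(b + 75*J(11)) + 36539/o(F) = 48888/(25 + 75*(-6)) + 36539/69 = 48888/(25 - 450) + 36539*(1/69) = 48888/(-425) + 36539/69 = 48888*(-1/425) + 36539/69 = -48888/425 + 36539/69 = 12155803/29325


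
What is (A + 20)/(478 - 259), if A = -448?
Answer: -428/219 ≈ -1.9543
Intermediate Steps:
(A + 20)/(478 - 259) = (-448 + 20)/(478 - 259) = -428/219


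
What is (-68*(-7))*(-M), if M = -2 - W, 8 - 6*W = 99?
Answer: -18802/3 ≈ -6267.3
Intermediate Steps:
W = -91/6 (W = 4/3 - ⅙*99 = 4/3 - 33/2 = -91/6 ≈ -15.167)
M = 79/6 (M = -2 - 1*(-91/6) = -2 + 91/6 = 79/6 ≈ 13.167)
(-68*(-7))*(-M) = (-68*(-7))*(-1*79/6) = 476*(-79/6) = -18802/3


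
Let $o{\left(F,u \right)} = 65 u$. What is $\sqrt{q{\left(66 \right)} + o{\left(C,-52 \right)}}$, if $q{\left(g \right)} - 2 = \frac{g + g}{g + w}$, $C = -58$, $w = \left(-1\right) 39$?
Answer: $\frac{i \sqrt{30358}}{3} \approx 58.078 i$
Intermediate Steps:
$w = -39$
$q{\left(g \right)} = 2 + \frac{2 g}{-39 + g}$ ($q{\left(g \right)} = 2 + \frac{g + g}{g - 39} = 2 + \frac{2 g}{-39 + g}$)
$\sqrt{q{\left(66 \right)} + o{\left(C,-52 \right)}} = \sqrt{\frac{2 \left(-39 + 2 \cdot 66\right)}{-39 + 66} + 65 \left(-52\right)} = \sqrt{\frac{2 \left(-39 + 132\right)}{27} - 3380} = \sqrt{2 \cdot \frac{1}{27} \cdot 93 - 3380} = \sqrt{\frac{62}{9} - 3380} = \sqrt{- \frac{30358}{9}} = \frac{i \sqrt{30358}}{3}$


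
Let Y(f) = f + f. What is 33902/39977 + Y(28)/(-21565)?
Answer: 728857918/862104005 ≈ 0.84544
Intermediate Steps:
Y(f) = 2*f
33902/39977 + Y(28)/(-21565) = 33902/39977 + (2*28)/(-21565) = 33902*(1/39977) + 56*(-1/21565) = 33902/39977 - 56/21565 = 728857918/862104005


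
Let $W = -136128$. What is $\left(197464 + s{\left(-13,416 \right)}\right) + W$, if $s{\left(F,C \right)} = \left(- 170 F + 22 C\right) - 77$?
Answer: $72621$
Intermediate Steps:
$s{\left(F,C \right)} = -77 - 170 F + 22 C$
$\left(197464 + s{\left(-13,416 \right)}\right) + W = \left(197464 - -11285\right) - 136128 = \left(197464 + \left(-77 + 2210 + 9152\right)\right) - 136128 = \left(197464 + 11285\right) - 136128 = 208749 - 136128 = 72621$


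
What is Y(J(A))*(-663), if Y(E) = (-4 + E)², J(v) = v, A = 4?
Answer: 0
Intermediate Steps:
Y(J(A))*(-663) = (-4 + 4)²*(-663) = 0²*(-663) = 0*(-663) = 0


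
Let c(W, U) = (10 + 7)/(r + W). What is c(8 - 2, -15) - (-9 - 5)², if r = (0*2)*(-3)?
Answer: -1159/6 ≈ -193.17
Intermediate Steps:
r = 0 (r = 0*(-3) = 0)
c(W, U) = 17/W (c(W, U) = (10 + 7)/(0 + W) = 17/W)
c(8 - 2, -15) - (-9 - 5)² = 17/(8 - 2) - (-9 - 5)² = 17/6 - 1*(-14)² = 17*(⅙) - 1*196 = 17/6 - 196 = -1159/6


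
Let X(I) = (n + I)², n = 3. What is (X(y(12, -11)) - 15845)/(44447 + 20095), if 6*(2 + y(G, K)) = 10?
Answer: -142541/580878 ≈ -0.24539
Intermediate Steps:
y(G, K) = -⅓ (y(G, K) = -2 + (⅙)*10 = -2 + 5/3 = -⅓)
X(I) = (3 + I)²
(X(y(12, -11)) - 15845)/(44447 + 20095) = ((3 - ⅓)² - 15845)/(44447 + 20095) = ((8/3)² - 15845)/64542 = (64/9 - 15845)*(1/64542) = -142541/9*1/64542 = -142541/580878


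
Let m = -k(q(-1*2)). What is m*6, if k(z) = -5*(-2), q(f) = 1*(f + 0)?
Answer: -60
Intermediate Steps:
q(f) = f (q(f) = 1*f = f)
k(z) = 10
m = -10 (m = -1*10 = -10)
m*6 = -10*6 = -60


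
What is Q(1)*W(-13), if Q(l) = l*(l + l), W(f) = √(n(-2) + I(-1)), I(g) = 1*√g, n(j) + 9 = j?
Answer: 2*√(-11 + I) ≈ 0.3012 + 6.6401*I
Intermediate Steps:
n(j) = -9 + j
I(g) = √g
W(f) = √(-11 + I) (W(f) = √((-9 - 2) + √(-1)) = √(-11 + I))
Q(l) = 2*l² (Q(l) = l*(2*l) = 2*l²)
Q(1)*W(-13) = (2*1²)*√(-11 + I) = (2*1)*√(-11 + I) = 2*√(-11 + I)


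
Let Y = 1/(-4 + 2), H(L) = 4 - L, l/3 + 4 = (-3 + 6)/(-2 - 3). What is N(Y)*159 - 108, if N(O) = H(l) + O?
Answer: 26427/10 ≈ 2642.7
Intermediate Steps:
l = -69/5 (l = -12 + 3*((-3 + 6)/(-2 - 3)) = -12 + 3*(3/(-5)) = -12 + 3*(3*(-⅕)) = -12 + 3*(-⅗) = -12 - 9/5 = -69/5 ≈ -13.800)
Y = -½ (Y = 1/(-2) = -½ ≈ -0.50000)
N(O) = 89/5 + O (N(O) = (4 - 1*(-69/5)) + O = (4 + 69/5) + O = 89/5 + O)
N(Y)*159 - 108 = (89/5 - ½)*159 - 108 = (173/10)*159 - 108 = 27507/10 - 108 = 26427/10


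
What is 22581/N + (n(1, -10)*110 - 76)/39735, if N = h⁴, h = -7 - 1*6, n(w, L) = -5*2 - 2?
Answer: 65952683/87297795 ≈ 0.75549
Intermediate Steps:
n(w, L) = -12 (n(w, L) = -10 - 2 = -12)
h = -13 (h = -7 - 6 = -13)
N = 28561 (N = (-13)⁴ = 28561)
22581/N + (n(1, -10)*110 - 76)/39735 = 22581/28561 + (-12*110 - 76)/39735 = 22581*(1/28561) + (-1320 - 76)*(1/39735) = 1737/2197 - 1396*1/39735 = 1737/2197 - 1396/39735 = 65952683/87297795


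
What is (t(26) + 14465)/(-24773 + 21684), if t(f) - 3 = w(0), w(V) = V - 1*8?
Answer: -14460/3089 ≈ -4.6811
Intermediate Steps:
w(V) = -8 + V (w(V) = V - 8 = -8 + V)
t(f) = -5 (t(f) = 3 + (-8 + 0) = 3 - 8 = -5)
(t(26) + 14465)/(-24773 + 21684) = (-5 + 14465)/(-24773 + 21684) = 14460/(-3089) = 14460*(-1/3089) = -14460/3089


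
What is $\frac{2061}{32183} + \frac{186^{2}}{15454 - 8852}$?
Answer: $\frac{563504895}{106236083} \approx 5.3043$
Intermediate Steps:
$\frac{2061}{32183} + \frac{186^{2}}{15454 - 8852} = 2061 \cdot \frac{1}{32183} + \frac{34596}{6602} = \frac{2061}{32183} + 34596 \cdot \frac{1}{6602} = \frac{2061}{32183} + \frac{17298}{3301} = \frac{563504895}{106236083}$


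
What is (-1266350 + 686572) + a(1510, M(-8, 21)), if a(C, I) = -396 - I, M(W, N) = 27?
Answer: -580201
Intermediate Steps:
(-1266350 + 686572) + a(1510, M(-8, 21)) = (-1266350 + 686572) + (-396 - 1*27) = -579778 + (-396 - 27) = -579778 - 423 = -580201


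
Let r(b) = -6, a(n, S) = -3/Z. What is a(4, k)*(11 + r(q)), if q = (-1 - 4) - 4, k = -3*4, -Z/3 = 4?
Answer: 5/4 ≈ 1.2500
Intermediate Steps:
Z = -12 (Z = -3*4 = -12)
k = -12
a(n, S) = 1/4 (a(n, S) = -3/(-12) = -3*(-1/12) = 1/4)
q = -9 (q = -5 - 4 = -9)
a(4, k)*(11 + r(q)) = (11 - 6)/4 = (1/4)*5 = 5/4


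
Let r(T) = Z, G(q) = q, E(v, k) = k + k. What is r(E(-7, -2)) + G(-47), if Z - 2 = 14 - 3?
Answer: -34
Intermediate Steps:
E(v, k) = 2*k
Z = 13 (Z = 2 + (14 - 3) = 2 + 11 = 13)
r(T) = 13
r(E(-7, -2)) + G(-47) = 13 - 47 = -34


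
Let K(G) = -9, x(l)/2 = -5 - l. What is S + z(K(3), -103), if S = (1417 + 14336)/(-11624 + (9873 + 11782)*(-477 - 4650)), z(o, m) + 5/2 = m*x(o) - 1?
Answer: -183765950401/222073618 ≈ -827.50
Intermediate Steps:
x(l) = -10 - 2*l (x(l) = 2*(-5 - l) = -10 - 2*l)
z(o, m) = -7/2 + m*(-10 - 2*o) (z(o, m) = -5/2 + (m*(-10 - 2*o) - 1) = -5/2 + (-1 + m*(-10 - 2*o)) = -7/2 + m*(-10 - 2*o))
S = -15753/111036809 (S = 15753/(-11624 + 21655*(-5127)) = 15753/(-11624 - 111025185) = 15753/(-111036809) = 15753*(-1/111036809) = -15753/111036809 ≈ -0.00014187)
S + z(K(3), -103) = -15753/111036809 + (-7/2 - 2*(-103)*(5 - 9)) = -15753/111036809 + (-7/2 - 2*(-103)*(-4)) = -15753/111036809 + (-7/2 - 824) = -15753/111036809 - 1655/2 = -183765950401/222073618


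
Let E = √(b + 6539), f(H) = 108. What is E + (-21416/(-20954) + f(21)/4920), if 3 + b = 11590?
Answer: 4484573/4295570 + 3*√2014 ≈ 135.68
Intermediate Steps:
b = 11587 (b = -3 + 11590 = 11587)
E = 3*√2014 (E = √(11587 + 6539) = √18126 = 3*√2014 ≈ 134.63)
E + (-21416/(-20954) + f(21)/4920) = 3*√2014 + (-21416/(-20954) + 108/4920) = 3*√2014 + (-21416*(-1/20954) + 108*(1/4920)) = 3*√2014 + (10708/10477 + 9/410) = 3*√2014 + 4484573/4295570 = 4484573/4295570 + 3*√2014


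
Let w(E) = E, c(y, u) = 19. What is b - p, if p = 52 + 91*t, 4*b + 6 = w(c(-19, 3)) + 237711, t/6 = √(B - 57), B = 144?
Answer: 59379 - 546*√87 ≈ 54286.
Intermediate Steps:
t = 6*√87 (t = 6*√(144 - 57) = 6*√87 ≈ 55.964)
b = 59431 (b = -3/2 + (19 + 237711)/4 = -3/2 + (¼)*237730 = -3/2 + 118865/2 = 59431)
p = 52 + 546*√87 (p = 52 + 91*(6*√87) = 52 + 546*√87 ≈ 5144.8)
b - p = 59431 - (52 + 546*√87) = 59431 + (-52 - 546*√87) = 59379 - 546*√87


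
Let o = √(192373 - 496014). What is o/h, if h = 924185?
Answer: I*√303641/924185 ≈ 0.00059624*I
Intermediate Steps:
o = I*√303641 (o = √(-303641) = I*√303641 ≈ 551.04*I)
o/h = (I*√303641)/924185 = (I*√303641)*(1/924185) = I*√303641/924185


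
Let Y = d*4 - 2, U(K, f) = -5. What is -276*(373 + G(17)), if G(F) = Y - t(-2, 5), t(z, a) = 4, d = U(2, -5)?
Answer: -95772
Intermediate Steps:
d = -5
Y = -22 (Y = -5*4 - 2 = -20 - 2 = -22)
G(F) = -26 (G(F) = -22 - 1*4 = -22 - 4 = -26)
-276*(373 + G(17)) = -276*(373 - 26) = -276*347 = -95772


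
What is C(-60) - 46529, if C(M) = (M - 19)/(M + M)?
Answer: -5583401/120 ≈ -46528.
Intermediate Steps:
C(M) = (-19 + M)/(2*M) (C(M) = (-19 + M)/((2*M)) = (-19 + M)*(1/(2*M)) = (-19 + M)/(2*M))
C(-60) - 46529 = (½)*(-19 - 60)/(-60) - 46529 = (½)*(-1/60)*(-79) - 46529 = 79/120 - 46529 = -5583401/120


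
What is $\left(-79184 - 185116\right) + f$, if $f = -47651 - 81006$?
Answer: $-392957$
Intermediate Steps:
$f = -128657$ ($f = -47651 - 81006 = -128657$)
$\left(-79184 - 185116\right) + f = \left(-79184 - 185116\right) - 128657 = -264300 - 128657 = -392957$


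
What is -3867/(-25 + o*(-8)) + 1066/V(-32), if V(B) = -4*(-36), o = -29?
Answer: -18677/1656 ≈ -11.278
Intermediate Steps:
V(B) = 144
-3867/(-25 + o*(-8)) + 1066/V(-32) = -3867/(-25 - 29*(-8)) + 1066/144 = -3867/(-25 + 232) + 1066*(1/144) = -3867/207 + 533/72 = -3867*1/207 + 533/72 = -1289/69 + 533/72 = -18677/1656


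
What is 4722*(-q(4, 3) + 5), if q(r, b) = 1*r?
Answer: 4722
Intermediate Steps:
q(r, b) = r
4722*(-q(4, 3) + 5) = 4722*(-1*4 + 5) = 4722*(-4 + 5) = 4722*1 = 4722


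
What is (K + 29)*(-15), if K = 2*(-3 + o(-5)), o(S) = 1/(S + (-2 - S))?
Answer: -330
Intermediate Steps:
o(S) = -1/2 (o(S) = 1/(-2) = -1/2)
K = -7 (K = 2*(-3 - 1/2) = 2*(-7/2) = -7)
(K + 29)*(-15) = (-7 + 29)*(-15) = 22*(-15) = -330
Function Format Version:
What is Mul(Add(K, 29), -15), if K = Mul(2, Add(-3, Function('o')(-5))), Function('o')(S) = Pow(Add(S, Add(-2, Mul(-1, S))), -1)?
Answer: -330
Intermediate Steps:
Function('o')(S) = Rational(-1, 2) (Function('o')(S) = Pow(-2, -1) = Rational(-1, 2))
K = -7 (K = Mul(2, Add(-3, Rational(-1, 2))) = Mul(2, Rational(-7, 2)) = -7)
Mul(Add(K, 29), -15) = Mul(Add(-7, 29), -15) = Mul(22, -15) = -330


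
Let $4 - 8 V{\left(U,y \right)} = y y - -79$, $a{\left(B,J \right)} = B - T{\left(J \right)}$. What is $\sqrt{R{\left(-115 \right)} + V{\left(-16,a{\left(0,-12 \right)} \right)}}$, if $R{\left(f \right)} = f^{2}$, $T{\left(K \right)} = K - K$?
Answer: $\frac{5 \sqrt{8458}}{4} \approx 114.96$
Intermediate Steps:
$T{\left(K \right)} = 0$
$a{\left(B,J \right)} = B$ ($a{\left(B,J \right)} = B - 0 = B + 0 = B$)
$V{\left(U,y \right)} = - \frac{75}{8} - \frac{y^{2}}{8}$ ($V{\left(U,y \right)} = \frac{1}{2} - \frac{y y - -79}{8} = \frac{1}{2} - \frac{y^{2} + 79}{8} = \frac{1}{2} - \frac{79 + y^{2}}{8} = \frac{1}{2} - \left(\frac{79}{8} + \frac{y^{2}}{8}\right) = - \frac{75}{8} - \frac{y^{2}}{8}$)
$\sqrt{R{\left(-115 \right)} + V{\left(-16,a{\left(0,-12 \right)} \right)}} = \sqrt{\left(-115\right)^{2} - \left(\frac{75}{8} + \frac{0^{2}}{8}\right)} = \sqrt{13225 - \frac{75}{8}} = \sqrt{\frac{105725}{8}} = \frac{5 \sqrt{8458}}{4}$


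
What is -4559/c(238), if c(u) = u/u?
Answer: -4559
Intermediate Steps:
c(u) = 1
-4559/c(238) = -4559/1 = -4559*1 = -4559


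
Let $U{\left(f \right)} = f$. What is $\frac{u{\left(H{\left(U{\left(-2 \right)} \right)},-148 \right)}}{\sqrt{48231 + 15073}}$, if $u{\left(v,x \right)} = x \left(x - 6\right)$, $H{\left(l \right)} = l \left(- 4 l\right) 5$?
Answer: $\frac{5698 \sqrt{15826}}{7913} \approx 90.587$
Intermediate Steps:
$H{\left(l \right)} = - 20 l^{2}$ ($H{\left(l \right)} = - 4 l^{2} \cdot 5 = - 20 l^{2}$)
$u{\left(v,x \right)} = x \left(-6 + x\right)$
$\frac{u{\left(H{\left(U{\left(-2 \right)} \right)},-148 \right)}}{\sqrt{48231 + 15073}} = \frac{\left(-148\right) \left(-6 - 148\right)}{\sqrt{48231 + 15073}} = \frac{\left(-148\right) \left(-154\right)}{\sqrt{63304}} = \frac{22792}{2 \sqrt{15826}} = 22792 \frac{\sqrt{15826}}{31652} = \frac{5698 \sqrt{15826}}{7913}$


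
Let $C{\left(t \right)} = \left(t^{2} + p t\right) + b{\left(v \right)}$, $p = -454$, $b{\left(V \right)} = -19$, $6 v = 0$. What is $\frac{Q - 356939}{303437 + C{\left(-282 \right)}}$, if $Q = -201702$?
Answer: $- \frac{558641}{510970} \approx -1.0933$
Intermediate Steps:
$v = 0$ ($v = \frac{1}{6} \cdot 0 = 0$)
$C{\left(t \right)} = -19 + t^{2} - 454 t$ ($C{\left(t \right)} = \left(t^{2} - 454 t\right) - 19 = -19 + t^{2} - 454 t$)
$\frac{Q - 356939}{303437 + C{\left(-282 \right)}} = \frac{-201702 - 356939}{303437 - \left(-128009 - 79524\right)} = - \frac{558641}{303437 + \left(-19 + 79524 + 128028\right)} = - \frac{558641}{303437 + 207533} = - \frac{558641}{510970}$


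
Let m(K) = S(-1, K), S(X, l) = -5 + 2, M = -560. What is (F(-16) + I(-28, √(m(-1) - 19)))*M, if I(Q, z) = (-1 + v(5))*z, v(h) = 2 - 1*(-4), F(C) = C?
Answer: 8960 - 2800*I*√22 ≈ 8960.0 - 13133.0*I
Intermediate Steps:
S(X, l) = -3
m(K) = -3
v(h) = 6 (v(h) = 2 + 4 = 6)
I(Q, z) = 5*z (I(Q, z) = (-1 + 6)*z = 5*z)
(F(-16) + I(-28, √(m(-1) - 19)))*M = (-16 + 5*√(-3 - 19))*(-560) = (-16 + 5*√(-22))*(-560) = (-16 + 5*(I*√22))*(-560) = (-16 + 5*I*√22)*(-560) = 8960 - 2800*I*√22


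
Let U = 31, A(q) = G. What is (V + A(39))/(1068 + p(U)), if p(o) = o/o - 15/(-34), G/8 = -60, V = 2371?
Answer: 64294/36361 ≈ 1.7682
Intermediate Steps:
G = -480 (G = 8*(-60) = -480)
A(q) = -480
p(o) = 49/34 (p(o) = 1 - 15*(-1/34) = 1 + 15/34 = 49/34)
(V + A(39))/(1068 + p(U)) = (2371 - 480)/(1068 + 49/34) = 1891/(36361/34) = 1891*(34/36361) = 64294/36361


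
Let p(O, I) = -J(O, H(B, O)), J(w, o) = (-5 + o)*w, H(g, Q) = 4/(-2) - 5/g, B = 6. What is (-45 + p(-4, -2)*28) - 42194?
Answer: -129349/3 ≈ -43116.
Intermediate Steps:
H(g, Q) = -2 - 5/g (H(g, Q) = 4*(-1/2) - 5/g = -2 - 5/g)
J(w, o) = w*(-5 + o)
p(O, I) = 47*O/6 (p(O, I) = -O*(-5 + (-2 - 5/6)) = -O*(-5 - 17/6) = -O*(-47)/6 = -(-47)*O/6 = 47*O/6)
(-45 + p(-4, -2)*28) - 42194 = (-45 + ((47/6)*(-4))*28) - 42194 = (-45 - 94/3*28) - 42194 = (-45 - 2632/3) - 42194 = -2767/3 - 42194 = -129349/3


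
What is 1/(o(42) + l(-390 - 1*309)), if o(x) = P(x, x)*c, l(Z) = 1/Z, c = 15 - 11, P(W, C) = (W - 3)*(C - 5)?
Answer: 699/4034627 ≈ 0.00017325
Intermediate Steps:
P(W, C) = (-5 + C)*(-3 + W) (P(W, C) = (-3 + W)*(-5 + C) = (-5 + C)*(-3 + W))
c = 4
o(x) = 60 - 32*x + 4*x**2 (o(x) = (15 - 5*x - 3*x + x*x)*4 = (15 - 5*x - 3*x + x**2)*4 = (15 + x**2 - 8*x)*4 = 60 - 32*x + 4*x**2)
1/(o(42) + l(-390 - 1*309)) = 1/((60 - 32*42 + 4*42**2) + 1/(-390 - 1*309)) = 1/((60 - 1344 + 4*1764) + 1/(-390 - 309)) = 1/((60 - 1344 + 7056) + 1/(-699)) = 1/(5772 - 1/699) = 1/(4034627/699) = 699/4034627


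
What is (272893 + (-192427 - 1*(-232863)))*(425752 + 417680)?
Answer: 264271705128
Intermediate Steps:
(272893 + (-192427 - 1*(-232863)))*(425752 + 417680) = (272893 + (-192427 + 232863))*843432 = (272893 + 40436)*843432 = 313329*843432 = 264271705128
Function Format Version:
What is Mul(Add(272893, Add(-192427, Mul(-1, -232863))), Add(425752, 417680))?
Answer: 264271705128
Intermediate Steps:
Mul(Add(272893, Add(-192427, Mul(-1, -232863))), Add(425752, 417680)) = Mul(Add(272893, Add(-192427, 232863)), 843432) = Mul(Add(272893, 40436), 843432) = Mul(313329, 843432) = 264271705128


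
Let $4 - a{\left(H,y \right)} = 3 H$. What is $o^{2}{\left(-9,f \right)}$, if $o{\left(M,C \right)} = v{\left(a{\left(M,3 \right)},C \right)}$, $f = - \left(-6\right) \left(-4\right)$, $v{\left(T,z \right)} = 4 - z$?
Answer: $784$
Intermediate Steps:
$a{\left(H,y \right)} = 4 - 3 H$
$f = -24$ ($f = \left(-1\right) 24 = -24$)
$o{\left(M,C \right)} = 4 - C$
$o^{2}{\left(-9,f \right)} = \left(4 - -24\right)^{2} = \left(4 + 24\right)^{2} = 28^{2} = 784$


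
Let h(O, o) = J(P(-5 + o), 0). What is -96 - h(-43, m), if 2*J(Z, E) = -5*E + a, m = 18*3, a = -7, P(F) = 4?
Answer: -185/2 ≈ -92.500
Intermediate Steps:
m = 54
J(Z, E) = -7/2 - 5*E/2 (J(Z, E) = (-5*E - 7)/2 = (-7 - 5*E)/2 = -7/2 - 5*E/2)
h(O, o) = -7/2 (h(O, o) = -7/2 - 5/2*0 = -7/2 + 0 = -7/2)
-96 - h(-43, m) = -96 - 1*(-7/2) = -96 + 7/2 = -185/2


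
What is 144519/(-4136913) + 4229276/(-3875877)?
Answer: -222917095471/197952666021 ≈ -1.1261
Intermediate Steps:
144519/(-4136913) + 4229276/(-3875877) = 144519*(-1/4136913) + 4229276*(-1/3875877) = -48173/1378971 - 4229276/3875877 = -222917095471/197952666021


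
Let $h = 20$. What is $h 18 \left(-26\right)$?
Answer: $-9360$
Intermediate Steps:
$h 18 \left(-26\right) = 20 \cdot 18 \left(-26\right) = 360 \left(-26\right) = -9360$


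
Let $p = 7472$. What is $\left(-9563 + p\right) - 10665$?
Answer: $-12756$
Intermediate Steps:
$\left(-9563 + p\right) - 10665 = \left(-9563 + 7472\right) - 10665 = -2091 - 10665 = -12756$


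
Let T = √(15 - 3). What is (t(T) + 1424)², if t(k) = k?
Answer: 2027788 + 5696*√3 ≈ 2.0377e+6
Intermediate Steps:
T = 2*√3 (T = √12 = 2*√3 ≈ 3.4641)
(t(T) + 1424)² = (2*√3 + 1424)² = (1424 + 2*√3)²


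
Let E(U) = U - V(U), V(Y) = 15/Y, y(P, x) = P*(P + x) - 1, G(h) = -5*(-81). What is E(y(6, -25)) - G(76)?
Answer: -11957/23 ≈ -519.87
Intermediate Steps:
G(h) = 405
y(P, x) = -1 + P*(P + x)
E(U) = U - 15/U
E(y(6, -25)) - G(76) = ((-1 + 6**2 + 6*(-25)) - 15/(-1 + 6**2 + 6*(-25))) - 1*405 = ((-1 + 36 - 150) - 15/(-1 + 36 - 150)) - 405 = (-115 - 15/(-115)) - 405 = (-115 - 15*(-1/115)) - 405 = (-115 + 3/23) - 405 = -2642/23 - 405 = -11957/23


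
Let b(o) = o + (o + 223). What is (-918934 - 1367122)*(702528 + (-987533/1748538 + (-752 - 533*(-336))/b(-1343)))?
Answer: -1152639842524456720460/717774849 ≈ -1.6059e+12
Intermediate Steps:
b(o) = 223 + 2*o (b(o) = o + (223 + o) = 223 + 2*o)
(-918934 - 1367122)*(702528 + (-987533/1748538 + (-752 - 533*(-336))/b(-1343))) = (-918934 - 1367122)*(702528 + (-987533/1748538 + (-752 - 533*(-336))/(223 + 2*(-1343)))) = -2286056*(702528 + (-987533*1/1748538 + (-752 + 179088)/(223 - 2686))) = -2286056*(702528 + (-987533/1748538 + 178336/(-2463))) = -2286056*(702528 + (-987533/1748538 + 178336*(-1/2463))) = -2286056*(702528 + (-987533/1748538 - 178336/2463)) = -2286056*(702528 - 104753188849/1435549698) = -2286056*1008409105047695/1435549698 = -1152639842524456720460/717774849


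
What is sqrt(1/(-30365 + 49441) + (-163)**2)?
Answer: sqrt(2417073438405)/9538 ≈ 163.00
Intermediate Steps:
sqrt(1/(-30365 + 49441) + (-163)**2) = sqrt(1/19076 + 26569) = sqrt(506830245/19076) = sqrt(2417073438405)/9538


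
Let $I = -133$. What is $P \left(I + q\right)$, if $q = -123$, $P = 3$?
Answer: $-768$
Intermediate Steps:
$P \left(I + q\right) = 3 \left(-133 - 123\right) = 3 \left(-256\right) = -768$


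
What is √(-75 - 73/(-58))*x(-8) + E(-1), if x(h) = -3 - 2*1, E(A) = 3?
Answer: 3 - 5*I*√248066/58 ≈ 3.0 - 42.936*I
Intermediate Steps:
x(h) = -5 (x(h) = -3 - 2 = -5)
√(-75 - 73/(-58))*x(-8) + E(-1) = √(-75 - 73/(-58))*(-5) + 3 = √(-75 - 73*(-1/58))*(-5) + 3 = √(-75 + 73/58)*(-5) + 3 = √(-4277/58)*(-5) + 3 = (I*√248066/58)*(-5) + 3 = -5*I*√248066/58 + 3 = 3 - 5*I*√248066/58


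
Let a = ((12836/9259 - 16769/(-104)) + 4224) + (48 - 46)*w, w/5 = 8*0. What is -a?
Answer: -4224040779/962936 ≈ -4386.6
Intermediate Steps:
w = 0 (w = 5*(8*0) = 5*0 = 0)
a = 4224040779/962936 (a = ((12836/9259 - 16769/(-104)) + 4224) + (48 - 46)*0 = ((12836*(1/9259) - 16769*(-1/104)) + 4224) + 2*0 = ((12836/9259 + 16769/104) + 4224) + 0 = (156599115/962936 + 4224) + 0 = 4224040779/962936 + 0 = 4224040779/962936 ≈ 4386.6)
-a = -1*4224040779/962936 = -4224040779/962936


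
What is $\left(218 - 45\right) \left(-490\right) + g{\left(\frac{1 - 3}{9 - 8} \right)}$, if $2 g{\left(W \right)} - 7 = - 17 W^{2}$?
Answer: $- \frac{169601}{2} \approx -84801.0$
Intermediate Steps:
$g{\left(W \right)} = \frac{7}{2} - \frac{17 W^{2}}{2}$ ($g{\left(W \right)} = \frac{7}{2} + \frac{\left(-17\right) W^{2}}{2} = \frac{7}{2} - \frac{17 W^{2}}{2}$)
$\left(218 - 45\right) \left(-490\right) + g{\left(\frac{1 - 3}{9 - 8} \right)} = \left(218 - 45\right) \left(-490\right) + \left(\frac{7}{2} - \frac{17 \left(\frac{1 - 3}{9 - 8}\right)^{2}}{2}\right) = 173 \left(-490\right) + \left(\frac{7}{2} - \frac{17 \left(- \frac{2}{1}\right)^{2}}{2}\right) = -84770 + \left(\frac{7}{2} - \frac{17 \left(\left(-2\right) 1\right)^{2}}{2}\right) = -84770 + \left(\frac{7}{2} - \frac{17 \left(-2\right)^{2}}{2}\right) = -84770 + \left(\frac{7}{2} - 34\right) = -84770 - \frac{61}{2} = - \frac{169601}{2}$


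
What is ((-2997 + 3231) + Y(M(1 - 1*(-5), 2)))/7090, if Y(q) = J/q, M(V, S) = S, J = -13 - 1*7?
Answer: 112/3545 ≈ 0.031594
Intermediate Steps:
J = -20 (J = -13 - 7 = -20)
Y(q) = -20/q
((-2997 + 3231) + Y(M(1 - 1*(-5), 2)))/7090 = ((-2997 + 3231) - 20/2)/7090 = (234 - 20*½)*(1/7090) = (234 - 10)*(1/7090) = 224*(1/7090) = 112/3545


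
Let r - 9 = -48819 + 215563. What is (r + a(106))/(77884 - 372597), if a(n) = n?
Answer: -166859/294713 ≈ -0.56617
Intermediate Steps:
r = 166753 (r = 9 + (-48819 + 215563) = 9 + 166744 = 166753)
(r + a(106))/(77884 - 372597) = (166753 + 106)/(77884 - 372597) = 166859/(-294713) = 166859*(-1/294713) = -166859/294713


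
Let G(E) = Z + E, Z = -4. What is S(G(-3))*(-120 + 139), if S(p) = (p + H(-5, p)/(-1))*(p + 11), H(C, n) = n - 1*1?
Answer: 76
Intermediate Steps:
H(C, n) = -1 + n (H(C, n) = n - 1 = -1 + n)
G(E) = -4 + E
S(p) = 11 + p (S(p) = (p + (-1 + p)/(-1))*(p + 11) = (p + (-1 + p)*(-1))*(11 + p) = (p + (1 - p))*(11 + p) = 1*(11 + p) = 11 + p)
S(G(-3))*(-120 + 139) = (11 + (-4 - 3))*(-120 + 139) = (11 - 7)*19 = 4*19 = 76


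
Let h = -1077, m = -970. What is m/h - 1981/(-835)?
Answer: 2943487/899295 ≈ 3.2731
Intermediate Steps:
m/h - 1981/(-835) = -970/(-1077) - 1981/(-835) = -970*(-1/1077) - 1981*(-1/835) = 970/1077 + 1981/835 = 2943487/899295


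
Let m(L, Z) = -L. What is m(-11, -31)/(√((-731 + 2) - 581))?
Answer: -11*I*√1310/1310 ≈ -0.30392*I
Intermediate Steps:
m(-11, -31)/(√((-731 + 2) - 581)) = (-1*(-11))/(√((-731 + 2) - 581)) = 11/(√(-729 - 581)) = 11/(√(-1310)) = 11/((I*√1310)) = 11*(-I*√1310/1310) = -11*I*√1310/1310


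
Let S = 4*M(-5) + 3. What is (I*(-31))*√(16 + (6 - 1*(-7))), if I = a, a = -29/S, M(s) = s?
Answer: -899*√29/17 ≈ -284.78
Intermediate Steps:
S = -17 (S = 4*(-5) + 3 = -20 + 3 = -17)
a = 29/17 (a = -29/(-17) = -29*(-1/17) = 29/17 ≈ 1.7059)
I = 29/17 ≈ 1.7059
(I*(-31))*√(16 + (6 - 1*(-7))) = ((29/17)*(-31))*√(16 + (6 - 1*(-7))) = -899*√(16 + (6 + 7))/17 = -899*√(16 + 13)/17 = -899*√29/17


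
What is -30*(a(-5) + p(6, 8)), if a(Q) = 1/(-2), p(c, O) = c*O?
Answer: -1425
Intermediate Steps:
p(c, O) = O*c
a(Q) = -1/2
-30*(a(-5) + p(6, 8)) = -30*(-1/2 + 8*6) = -30*(-1/2 + 48) = -30*95/2 = -1425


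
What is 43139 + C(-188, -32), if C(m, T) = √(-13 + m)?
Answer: 43139 + I*√201 ≈ 43139.0 + 14.177*I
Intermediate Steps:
43139 + C(-188, -32) = 43139 + √(-13 - 188) = 43139 + √(-201) = 43139 + I*√201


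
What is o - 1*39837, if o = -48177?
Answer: -88014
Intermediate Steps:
o - 1*39837 = -48177 - 1*39837 = -48177 - 39837 = -88014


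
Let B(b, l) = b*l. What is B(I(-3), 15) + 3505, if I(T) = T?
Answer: 3460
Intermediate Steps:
B(I(-3), 15) + 3505 = -3*15 + 3505 = -45 + 3505 = 3460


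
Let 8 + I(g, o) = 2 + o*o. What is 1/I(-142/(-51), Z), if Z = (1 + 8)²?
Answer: 1/6555 ≈ 0.00015256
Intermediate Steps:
Z = 81 (Z = 9² = 81)
I(g, o) = -6 + o² (I(g, o) = -8 + (2 + o*o) = -8 + (2 + o²) = -6 + o²)
1/I(-142/(-51), Z) = 1/(-6 + 81²) = 1/(-6 + 6561) = 1/6555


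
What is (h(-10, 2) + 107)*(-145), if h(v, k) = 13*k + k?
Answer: -19575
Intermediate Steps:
h(v, k) = 14*k
(h(-10, 2) + 107)*(-145) = (14*2 + 107)*(-145) = (28 + 107)*(-145) = 135*(-145) = -19575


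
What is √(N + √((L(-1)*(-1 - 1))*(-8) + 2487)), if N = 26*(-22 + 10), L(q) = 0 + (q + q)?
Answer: √(-312 + √2455) ≈ 16.2*I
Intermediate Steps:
L(q) = 2*q (L(q) = 0 + 2*q = 2*q)
N = -312 (N = 26*(-12) = -312)
√(N + √((L(-1)*(-1 - 1))*(-8) + 2487)) = √(-312 + √(((2*(-1))*(-1 - 1))*(-8) + 2487)) = √(-312 + √(-2*(-2)*(-8) + 2487)) = √(-312 + √(4*(-8) + 2487)) = √(-312 + √(-32 + 2487)) = √(-312 + √2455)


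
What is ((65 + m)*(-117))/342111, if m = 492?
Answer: -21723/114037 ≈ -0.19049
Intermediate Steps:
((65 + m)*(-117))/342111 = ((65 + 492)*(-117))/342111 = (557*(-117))*(1/342111) = -65169*1/342111 = -21723/114037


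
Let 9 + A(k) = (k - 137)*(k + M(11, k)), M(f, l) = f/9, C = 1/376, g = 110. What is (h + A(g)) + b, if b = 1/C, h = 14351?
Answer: 11715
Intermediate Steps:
C = 1/376 ≈ 0.0026596
M(f, l) = f/9 (M(f, l) = f*(⅑) = f/9)
A(k) = -9 + (-137 + k)*(11/9 + k) (A(k) = -9 + (k - 137)*(k + (⅑)*11) = -9 + (-137 + k)*(k + 11/9) = -9 + (-137 + k)*(11/9 + k))
b = 376 (b = 1/(1/376) = 376)
(h + A(g)) + b = (14351 + (-1588/9 + 110² - 1222/9*110)) + 376 = (14351 + (-1588/9 + 12100 - 134420/9)) + 376 = (14351 - 3012) + 376 = 11339 + 376 = 11715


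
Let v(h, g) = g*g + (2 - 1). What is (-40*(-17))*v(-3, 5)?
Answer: 17680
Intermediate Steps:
v(h, g) = 1 + g² (v(h, g) = g² + 1 = 1 + g²)
(-40*(-17))*v(-3, 5) = (-40*(-17))*(1 + 5²) = 680*(1 + 25) = 680*26 = 17680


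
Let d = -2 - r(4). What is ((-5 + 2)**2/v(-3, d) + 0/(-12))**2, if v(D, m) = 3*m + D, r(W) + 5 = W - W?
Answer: 9/4 ≈ 2.2500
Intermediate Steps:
r(W) = -5 (r(W) = -5 + (W - W) = -5 + 0 = -5)
d = 3 (d = -2 - 1*(-5) = -2 + 5 = 3)
v(D, m) = D + 3*m
((-5 + 2)**2/v(-3, d) + 0/(-12))**2 = ((-5 + 2)**2/(-3 + 3*3) + 0/(-12))**2 = ((-3)**2/(-3 + 9) + 0*(-1/12))**2 = (9/6 + 0)**2 = (9*(1/6) + 0)**2 = (3/2 + 0)**2 = (3/2)**2 = 9/4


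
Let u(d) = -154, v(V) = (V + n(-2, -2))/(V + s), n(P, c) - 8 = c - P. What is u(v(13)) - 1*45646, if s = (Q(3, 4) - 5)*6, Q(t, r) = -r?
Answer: -45800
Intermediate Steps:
n(P, c) = 8 + c - P (n(P, c) = 8 + (c - P) = 8 + c - P)
s = -54 (s = (-1*4 - 5)*6 = (-4 - 5)*6 = -9*6 = -54)
v(V) = (8 + V)/(-54 + V) (v(V) = (V + (8 - 2 - 1*(-2)))/(V - 54) = (V + (8 - 2 + 2))/(-54 + V) = (V + 8)/(-54 + V) = (8 + V)/(-54 + V))
u(v(13)) - 1*45646 = -154 - 1*45646 = -154 - 45646 = -45800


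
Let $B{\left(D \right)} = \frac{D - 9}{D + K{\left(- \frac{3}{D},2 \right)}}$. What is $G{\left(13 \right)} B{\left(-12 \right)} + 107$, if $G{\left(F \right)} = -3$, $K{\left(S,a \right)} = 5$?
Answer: $98$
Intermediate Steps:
$B{\left(D \right)} = \frac{-9 + D}{5 + D}$ ($B{\left(D \right)} = \frac{D - 9}{D + 5} = \frac{-9 + D}{5 + D}$)
$G{\left(13 \right)} B{\left(-12 \right)} + 107 = - 3 \frac{-9 - 12}{5 - 12} + 107 = - 3 \frac{1}{-7} \left(-21\right) + 107 = - 3 \left(\left(- \frac{1}{7}\right) \left(-21\right)\right) + 107 = \left(-3\right) 3 + 107 = -9 + 107 = 98$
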